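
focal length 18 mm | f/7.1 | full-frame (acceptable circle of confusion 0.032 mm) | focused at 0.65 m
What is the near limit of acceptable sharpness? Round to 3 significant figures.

450 mm

Hyperfocal distance H = f²/(N·c) + f = 18²/(7.1 × 0.032) + 18 = 324/0.2272 + 18 ≈ 1444.1 mm ≈ 1.444 m.
Near limit Dn = s·(H − f)/(H + s − 2f) = 650 × (1444.1 − 18) / (1444.1 + 650 − 2 × 18) = 650 × 1426.1 / 2058.1 ≈ 450.39 mm.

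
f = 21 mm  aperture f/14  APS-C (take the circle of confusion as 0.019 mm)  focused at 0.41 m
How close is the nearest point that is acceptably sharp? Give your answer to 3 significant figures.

Hyperfocal distance H = f²/(N·c) + f = 21²/(14 × 0.019) + 21 = 441/0.266 + 21 ≈ 1678.9 mm ≈ 1.679 m.
Near limit Dn = s·(H − f)/(H + s − 2f) = 410 × (1678.9 − 21) / (1678.9 + 410 − 2 × 21) = 410 × 1657.9 / 2046.9 ≈ 332.08 mm.

332 mm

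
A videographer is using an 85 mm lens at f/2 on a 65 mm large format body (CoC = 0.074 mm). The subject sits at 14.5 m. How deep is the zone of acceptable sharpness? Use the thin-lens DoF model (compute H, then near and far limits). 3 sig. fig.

Hyperfocal distance H = f²/(N·c) + f = 85²/(2 × 0.074) + 85 = 7225/0.148 + 85 ≈ 48902.6 mm ≈ 48.90 m.
Near limit Dn = s·(H − f)/(H + s − 2f) = 14500 × (48902.6 − 85) / (48902.6 + 14500 − 2 × 85) = 14500 × 48817.6 / 63232.6 ≈ 11194.5 mm.
Far limit Df = s·(H − f)/(H − s) = 14500 × (48902.6 − 85) / (48902.6 − 14500) = 14500 × 48817.6 / 34402.6 ≈ 20575.6 mm.
Depth of field = Df − Dn = 20575.6 − 11194.5 ≈ 9381.1 mm ≈ 9.38 m.

9.38 m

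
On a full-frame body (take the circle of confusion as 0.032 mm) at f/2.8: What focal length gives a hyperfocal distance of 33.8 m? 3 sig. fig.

From H = f²/(N·c) + f, with f ≪ H: f ≈ √(H·N·c) = √(33800 × 2.8 × 0.032) = √3028.5 ≈ 55.03 mm.
The +f correction barely moves this — solving exactly, f² + N·c·f − N·c·H = 0 ⇒ f = (−N·c + √((N·c)² + 4·N·c·H))/2 = (−0.0896 + √12114)/2 ≈ 54.987 mm, so f ≈ 55.0 mm.

55.0 mm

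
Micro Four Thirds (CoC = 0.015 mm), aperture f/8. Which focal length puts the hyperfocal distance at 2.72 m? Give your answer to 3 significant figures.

18.0 mm

From H = f²/(N·c) + f, with f ≪ H: f ≈ √(H·N·c) = √(2720 × 8 × 0.015) = √326.40 ≈ 18.07 mm.
Exact: f² + N·c·f − N·c·H = 0 ⇒ f = (−N·c + √((N·c)² + 4·N·c·H))/2 = (−0.12 + √1305.6)/2 ≈ 18.007 mm ≈ 18.0 mm.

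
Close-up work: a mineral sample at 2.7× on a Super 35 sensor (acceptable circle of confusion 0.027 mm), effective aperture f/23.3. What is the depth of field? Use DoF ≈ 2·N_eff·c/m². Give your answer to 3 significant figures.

At magnification m, DoF ≈ 2·N_eff·c/m² = 2 × 23.3 × 0.027 / 2.7² = 1.258 / 7.29 ≈ 0.173 mm.

0.173 mm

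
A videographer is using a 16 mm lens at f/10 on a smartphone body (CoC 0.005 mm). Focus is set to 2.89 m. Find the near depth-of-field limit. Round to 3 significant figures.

Hyperfocal distance H = f²/(N·c) + f = 16²/(10 × 0.005) + 16 = 256/0.05 + 16 ≈ 5136.0 mm ≈ 5.136 m.
Near limit Dn = s·(H − f)/(H + s − 2f) = 2890 × (5136.0 − 16) / (5136.0 + 2890 − 2 × 16) = 2890 × 5120.0 / 7994.0 ≈ 1851.0 mm ≈ 1.85 m.

1.85 m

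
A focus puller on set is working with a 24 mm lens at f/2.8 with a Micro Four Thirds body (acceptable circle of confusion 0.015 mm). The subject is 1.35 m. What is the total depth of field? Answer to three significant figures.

264 mm

Hyperfocal distance H = f²/(N·c) + f = 24²/(2.8 × 0.015) + 24 = 576/0.042 + 24 ≈ 13738.3 mm ≈ 13.74 m.
Near limit Dn = s·(H − f)/(H + s − 2f) = 1350 × (13738.3 − 24) / (13738.3 + 1350 − 2 × 24) = 1350 × 13714.3 / 15040.3 ≈ 1230.98 mm.
Far limit Df = s·(H − f)/(H − s) = 1350 × (13738.3 − 24) / (13738.3 − 1350) = 1350 × 13714.3 / 12388.3 ≈ 1494.50 mm.
Depth of field = Df − Dn = 1494.50 − 1230.98 ≈ 263.52 mm.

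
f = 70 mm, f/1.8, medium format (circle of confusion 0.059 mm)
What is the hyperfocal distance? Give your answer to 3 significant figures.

Hyperfocal distance H = f²/(N·c) + f = 70²/(1.8 × 0.059) + 70 = 4900/0.1062 + 70 ≈ 46209.4 mm ≈ 46.2 m.

46.2 m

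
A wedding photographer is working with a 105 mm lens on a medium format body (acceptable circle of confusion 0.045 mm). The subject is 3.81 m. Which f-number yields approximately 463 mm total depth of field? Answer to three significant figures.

f/4

Write h = H − f = f²/(N·c). The thin-lens limits are Dn = s·h/(h + (s−f)) and Df = s·h/(h − (s−f)), so DoF = Df − Dn = 2·s·(s−f)·h / (h² − (s−f)²).
That is a quadratic in h: DoF·h² − 2·s·(s−f)·h − DoF·(s−f)² = 0 ⇒ h = (s−f)·(s + √(s² + DoF²)) / DoF = 3705 × (3810 + √(3810² + 463²)) / 463 = 3705 × (3810 + 3838.03) / 463 ≈ 61201 mm.
Then N = f²/(c·h) = 105² / (0.045 × 61201) = 11025 / 2754.0 ≈ 4.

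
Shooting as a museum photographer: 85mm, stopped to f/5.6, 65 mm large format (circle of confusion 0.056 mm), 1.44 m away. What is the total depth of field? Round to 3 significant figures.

170 mm

Hyperfocal distance H = f²/(N·c) + f = 85²/(5.6 × 0.056) + 85 = 7225/0.3136 + 85 ≈ 23123.9 mm ≈ 23.12 m.
Near limit Dn = s·(H − f)/(H + s − 2f) = 1440 × (23123.9 − 85) / (23123.9 + 1440 − 2 × 85) = 1440 × 23038.9 / 24393.9 ≈ 1360.01 mm.
Far limit Df = s·(H − f)/(H − s) = 1440 × (23123.9 − 85) / (23123.9 − 1440) = 1440 × 23038.9 / 21683.9 ≈ 1529.98 mm.
Depth of field = Df − Dn = 1529.98 − 1360.01 ≈ 169.97 mm.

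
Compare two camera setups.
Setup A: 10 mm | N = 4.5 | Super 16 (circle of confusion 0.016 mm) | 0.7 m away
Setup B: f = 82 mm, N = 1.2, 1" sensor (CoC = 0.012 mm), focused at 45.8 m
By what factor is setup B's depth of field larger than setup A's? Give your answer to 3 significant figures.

Setup A: H = 10²/(4.5×0.016) + 10 ≈ 1398.9 mm; DoF = Df − Dn = 1391.10 − 467.66 ≈ 923.44 mm.
Setup B: H = 82²/(1.2×0.012) + 82 ≈ 467026.4 mm; DoF = Df − Dn = 50770.9 − 41715.7 ≈ 9055.2 mm.
Ratio = 9055.2 / 923.44 ≈ 9.81.

9.81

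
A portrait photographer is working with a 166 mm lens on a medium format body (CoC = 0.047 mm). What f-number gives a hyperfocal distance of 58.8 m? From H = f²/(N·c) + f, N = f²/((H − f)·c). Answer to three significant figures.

f/10

Rearrange H = f²/(N·c) + f for N: N = f² / ((H − f)·c).
N = 166² / ((58800 − 166) × 0.047) = 27556 / 2756 ≈ 10.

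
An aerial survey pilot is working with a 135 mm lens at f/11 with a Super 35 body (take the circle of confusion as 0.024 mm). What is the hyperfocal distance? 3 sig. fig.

Hyperfocal distance H = f²/(N·c) + f = 135²/(11 × 0.024) + 135 = 18225/0.264 + 135 ≈ 69169.1 mm ≈ 69.2 m.

69.2 m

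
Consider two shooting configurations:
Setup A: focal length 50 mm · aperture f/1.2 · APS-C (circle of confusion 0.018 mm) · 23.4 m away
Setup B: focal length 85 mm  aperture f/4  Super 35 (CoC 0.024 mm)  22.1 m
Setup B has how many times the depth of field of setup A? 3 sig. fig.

Setup A: H = 50²/(1.2×0.018) + 50 ≈ 115790.7 mm; DoF = Df − Dn = 29313.9 − 19471.7 ≈ 9842.2 mm.
Setup B: H = 85²/(4×0.024) + 85 ≈ 75345.4 mm; DoF = Df − Dn = 31238 − 17098 ≈ 14140 mm.
Ratio = 14140 / 9842.2 ≈ 1.44.

1.44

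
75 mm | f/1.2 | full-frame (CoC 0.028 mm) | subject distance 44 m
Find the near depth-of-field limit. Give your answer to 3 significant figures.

Hyperfocal distance H = f²/(N·c) + f = 75²/(1.2 × 0.028) + 75 = 5625/0.0336 + 75 ≈ 167485.7 mm ≈ 167.5 m.
Near limit Dn = s·(H − f)/(H + s − 2f) = 44000 × (167485.7 − 75) / (167485.7 + 44000 − 2 × 75) = 44000 × 167410.7 / 211335.7 ≈ 34855 mm ≈ 34.9 m.

34.9 m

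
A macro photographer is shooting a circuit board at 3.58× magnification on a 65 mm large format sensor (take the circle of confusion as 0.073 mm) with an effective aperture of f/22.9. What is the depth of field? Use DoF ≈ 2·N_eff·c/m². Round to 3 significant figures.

0.261 mm

At magnification m, DoF ≈ 2·N_eff·c/m² = 2 × 22.9 × 0.073 / 3.58² = 3.343 / 12.82 ≈ 0.261 mm.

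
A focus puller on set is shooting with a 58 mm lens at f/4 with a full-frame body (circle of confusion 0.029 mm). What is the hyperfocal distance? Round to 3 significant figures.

Hyperfocal distance H = f²/(N·c) + f = 58²/(4 × 0.029) + 58 = 3364/0.116 + 58 ≈ 29058.0 mm ≈ 29.1 m.

29.1 m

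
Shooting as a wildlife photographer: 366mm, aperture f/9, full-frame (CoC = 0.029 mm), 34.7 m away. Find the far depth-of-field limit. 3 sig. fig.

Hyperfocal distance H = f²/(N·c) + f = 366²/(9 × 0.029) + 366 = 133956/0.261 + 366 ≈ 513607.4 mm ≈ 513.6 m.
Far limit Df = s·(H − f)/(H − s) = 34700 × (513607.4 − 366) / (513607.4 − 34700) = 34700 × 513241.4 / 478907.4 ≈ 37188 mm ≈ 37.2 m.

37.2 m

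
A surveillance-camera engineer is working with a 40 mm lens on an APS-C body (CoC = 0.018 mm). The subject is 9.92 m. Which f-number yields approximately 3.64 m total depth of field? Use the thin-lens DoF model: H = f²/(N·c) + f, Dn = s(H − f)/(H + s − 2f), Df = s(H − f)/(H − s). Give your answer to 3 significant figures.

Write h = H − f = f²/(N·c). The thin-lens limits are Dn = s·h/(h + (s−f)) and Df = s·h/(h − (s−f)), so DoF = Df − Dn = 2·s·(s−f)·h / (h² − (s−f)²).
That is a quadratic in h: DoF·h² − 2·s·(s−f)·h − DoF·(s−f)² = 0 ⇒ h = (s−f)·(s + √(s² + DoF²)) / DoF = 9880 × (9920 + √(9920² + 3640²)) / 3640 = 9880 × (9920 + 10566.7) / 3640 ≈ 55607 mm.
Then N = f²/(c·h) = 40² / (0.018 × 55607) = 1600 / 1000.9 ≈ 1.60.

f/1.60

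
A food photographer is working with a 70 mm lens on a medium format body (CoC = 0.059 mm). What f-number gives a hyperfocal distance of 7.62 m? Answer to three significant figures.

f/11

Rearrange H = f²/(N·c) + f for N: N = f² / ((H − f)·c).
N = 70² / ((7620 − 70) × 0.059) = 4900 / 445.4 ≈ 11.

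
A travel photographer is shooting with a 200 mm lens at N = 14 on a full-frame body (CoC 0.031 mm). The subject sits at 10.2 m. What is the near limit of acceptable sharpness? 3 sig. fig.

Hyperfocal distance H = f²/(N·c) + f = 200²/(14 × 0.031) + 200 = 40000/0.434 + 200 ≈ 92365.9 mm ≈ 92.37 m.
Near limit Dn = s·(H − f)/(H + s − 2f) = 10200 × (92365.9 − 200) / (92365.9 + 10200 − 2 × 200) = 10200 × 92165.9 / 102165.9 ≈ 9201.6 mm ≈ 9.20 m.

9.20 m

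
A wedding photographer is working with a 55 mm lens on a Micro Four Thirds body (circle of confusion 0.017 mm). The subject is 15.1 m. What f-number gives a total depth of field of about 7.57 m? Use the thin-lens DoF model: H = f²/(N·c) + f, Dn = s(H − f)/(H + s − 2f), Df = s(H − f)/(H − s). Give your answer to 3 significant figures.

Write h = H − f = f²/(N·c). The thin-lens limits are Dn = s·h/(h + (s−f)) and Df = s·h/(h − (s−f)), so DoF = Df − Dn = 2·s·(s−f)·h / (h² − (s−f)²).
That is a quadratic in h: DoF·h² − 2·s·(s−f)·h − DoF·(s−f)² = 0 ⇒ h = (s−f)·(s + √(s² + DoF²)) / DoF = 15045 × (15100 + √(15100² + 7570²)) / 7570 = 15045 × (15100 + 16891.3) / 7570 ≈ 63581 mm.
Then N = f²/(c·h) = 55² / (0.017 × 63581) = 3025 / 1080.9 ≈ 2.80.

f/2.80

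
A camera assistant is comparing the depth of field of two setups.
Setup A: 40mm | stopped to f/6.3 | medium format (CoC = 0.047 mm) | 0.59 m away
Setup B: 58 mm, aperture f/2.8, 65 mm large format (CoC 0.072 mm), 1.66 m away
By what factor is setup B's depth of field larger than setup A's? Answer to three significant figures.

Setup A: H = 40²/(6.3×0.047) + 40 ≈ 5443.6 mm; DoF = Df − Dn = 656.86 − 535.49 ≈ 121.37 mm.
Setup B: H = 58²/(2.8×0.072) + 58 ≈ 16744.5 mm; DoF = Df − Dn = 1836.29 − 1514.59 ≈ 321.70 mm.
Ratio = 321.70 / 121.37 ≈ 2.65.

2.65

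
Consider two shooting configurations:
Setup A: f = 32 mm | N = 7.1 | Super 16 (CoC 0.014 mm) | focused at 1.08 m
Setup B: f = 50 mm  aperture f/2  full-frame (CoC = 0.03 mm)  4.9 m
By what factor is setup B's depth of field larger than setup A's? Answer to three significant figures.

5.21

Setup A: H = 32²/(7.1×0.014) + 32 ≈ 10333.8 mm; DoF = Df − Dn = 1202.31 − 980.28 ≈ 222.03 mm.
Setup B: H = 50²/(2×0.03) + 50 ≈ 41716.7 mm; DoF = Df − Dn = 5545.5 − 4389.1 ≈ 1156.4 mm.
Ratio = 1156.4 / 222.03 ≈ 5.21.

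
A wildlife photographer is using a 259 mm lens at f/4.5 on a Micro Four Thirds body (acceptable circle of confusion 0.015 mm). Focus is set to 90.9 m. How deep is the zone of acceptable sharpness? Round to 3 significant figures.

Hyperfocal distance H = f²/(N·c) + f = 259²/(4.5 × 0.015) + 259 = 67081/0.0675 + 259 ≈ 994051.6 mm ≈ 994.1 m.
Near limit Dn = s·(H − f)/(H + s − 2f) = 90900 × (994051.6 − 259) / (994051.6 + 90900 − 2 × 259) = 90900 × 993792.6 / 1084433.6 ≈ 83302 mm.
Far limit Df = s·(H − f)/(H − s) = 90900 × (994051.6 − 259) / (994051.6 − 90900) = 90900 × 993792.6 / 903151.6 ≈ 100023 mm.
Depth of field = Df − Dn = 100023 − 83302 ≈ 16721 mm ≈ 16.7 m.

16.7 m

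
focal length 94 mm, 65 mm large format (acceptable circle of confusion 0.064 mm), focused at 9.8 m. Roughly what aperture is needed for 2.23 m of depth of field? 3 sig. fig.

Write h = H − f = f²/(N·c). The thin-lens limits are Dn = s·h/(h + (s−f)) and Df = s·h/(h − (s−f)), so DoF = Df − Dn = 2·s·(s−f)·h / (h² − (s−f)²).
That is a quadratic in h: DoF·h² − 2·s·(s−f)·h − DoF·(s−f)² = 0 ⇒ h = (s−f)·(s + √(s² + DoF²)) / DoF = 9706 × (9800 + √(9800² + 2230²)) / 2230 = 9706 × (9800 + 10050.5) / 2230 ≈ 86399 mm.
Then N = f²/(c·h) = 94² / (0.064 × 86399) = 8836 / 5529.5 ≈ 1.60.

f/1.60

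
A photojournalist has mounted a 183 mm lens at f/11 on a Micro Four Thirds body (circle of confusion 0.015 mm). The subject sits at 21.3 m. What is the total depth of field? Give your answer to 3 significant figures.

4.48 m

Hyperfocal distance H = f²/(N·c) + f = 183²/(11 × 0.015) + 183 = 33489/0.165 + 183 ≈ 203146.6 mm ≈ 203.1 m.
Near limit Dn = s·(H − f)/(H + s − 2f) = 21300 × (203146.6 − 183) / (203146.6 + 21300 − 2 × 183) = 21300 × 202963.6 / 224080.6 ≈ 19292.7 mm.
Far limit Df = s·(H − f)/(H − s) = 21300 × (203146.6 − 183) / (203146.6 − 21300) = 21300 × 202963.6 / 181846.6 ≈ 23773.5 mm.
Depth of field = Df − Dn = 23773.5 − 19292.7 ≈ 4480.8 mm ≈ 4.48 m.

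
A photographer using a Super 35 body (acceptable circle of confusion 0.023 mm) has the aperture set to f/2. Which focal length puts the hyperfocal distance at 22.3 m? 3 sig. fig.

32.0 mm

From H = f²/(N·c) + f, with f ≪ H: f ≈ √(H·N·c) = √(22300 × 2 × 0.023) = √1025.8 ≈ 32.03 mm.
The +f correction barely moves this — solving exactly, f² + N·c·f − N·c·H = 0 ⇒ f = (−N·c + √((N·c)² + 4·N·c·H))/2 = (−0.046 + √4103.2)/2 ≈ 32.005 mm, so f ≈ 32.0 mm.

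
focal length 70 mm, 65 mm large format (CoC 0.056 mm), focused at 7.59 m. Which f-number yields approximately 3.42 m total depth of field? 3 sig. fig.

Write h = H − f = f²/(N·c). The thin-lens limits are Dn = s·h/(h + (s−f)) and Df = s·h/(h − (s−f)), so DoF = Df − Dn = 2·s·(s−f)·h / (h² − (s−f)²).
That is a quadratic in h: DoF·h² − 2·s·(s−f)·h − DoF·(s−f)² = 0 ⇒ h = (s−f)·(s + √(s² + DoF²)) / DoF = 7520 × (7590 + √(7590² + 3420²)) / 3420 = 7520 × (7590 + 8324.93) / 3420 ≈ 34994 mm.
Then N = f²/(c·h) = 70² / (0.056 × 34994) = 4900 / 1959.7 ≈ 2.50.

f/2.50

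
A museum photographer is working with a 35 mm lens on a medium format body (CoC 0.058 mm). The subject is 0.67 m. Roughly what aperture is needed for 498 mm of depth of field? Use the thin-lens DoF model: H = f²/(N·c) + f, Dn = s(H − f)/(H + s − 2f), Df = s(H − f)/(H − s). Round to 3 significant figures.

Write h = H − f = f²/(N·c). The thin-lens limits are Dn = s·h/(h + (s−f)) and Df = s·h/(h − (s−f)), so DoF = Df − Dn = 2·s·(s−f)·h / (h² − (s−f)²).
That is a quadratic in h: DoF·h² − 2·s·(s−f)·h − DoF·(s−f)² = 0 ⇒ h = (s−f)·(s + √(s² + DoF²)) / DoF = 635 × (670 + √(670² + 498²)) / 498 = 635 × (670 + 834.808) / 498 ≈ 1918.8 mm.
Then N = f²/(c·h) = 35² / (0.058 × 1918.8) = 1225 / 111.29 ≈ 11.

f/11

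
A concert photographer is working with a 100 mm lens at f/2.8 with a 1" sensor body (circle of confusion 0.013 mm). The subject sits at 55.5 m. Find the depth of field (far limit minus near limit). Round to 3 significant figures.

23.3 m

Hyperfocal distance H = f²/(N·c) + f = 100²/(2.8 × 0.013) + 100 = 10000/0.0364 + 100 ≈ 274825.3 mm ≈ 274.8 m.
Near limit Dn = s·(H − f)/(H + s − 2f) = 55500 × (274825.3 − 100) / (274825.3 + 55500 − 2 × 100) = 55500 × 274725.3 / 330125.3 ≈ 46186 mm.
Far limit Df = s·(H − f)/(H − s) = 55500 × (274825.3 − 100) / (274825.3 − 55500) = 55500 × 274725.3 / 219325.3 ≈ 69519 mm.
Depth of field = Df − Dn = 69519 − 46186 ≈ 23333 mm ≈ 23.3 m.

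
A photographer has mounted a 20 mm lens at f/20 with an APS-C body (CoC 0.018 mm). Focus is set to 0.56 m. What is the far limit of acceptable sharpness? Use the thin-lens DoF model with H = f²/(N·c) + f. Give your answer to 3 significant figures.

Hyperfocal distance H = f²/(N·c) + f = 20²/(20 × 0.018) + 20 = 400/0.36 + 20 ≈ 1131.1 mm ≈ 1.131 m.
Far limit Df = s·(H − f)/(H − s) = 560 × (1131.1 − 20) / (1131.1 − 560) = 560 × 1111.1 / 571.1 ≈ 1089.5 mm ≈ 1.09 m.

1.09 m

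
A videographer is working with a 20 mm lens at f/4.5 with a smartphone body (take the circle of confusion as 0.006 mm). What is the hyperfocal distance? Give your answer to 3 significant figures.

Hyperfocal distance H = f²/(N·c) + f = 20²/(4.5 × 0.006) + 20 = 400/0.027 + 20 ≈ 14834.8 mm ≈ 14.8 m.

14.8 m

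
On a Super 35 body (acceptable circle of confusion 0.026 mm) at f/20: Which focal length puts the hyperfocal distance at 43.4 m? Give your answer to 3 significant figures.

From H = f²/(N·c) + f, with f ≪ H: f ≈ √(H·N·c) = √(43400 × 20 × 0.026) = √22568 ≈ 150.2 mm.
The +f correction barely moves this — solving exactly, f² + N·c·f − N·c·H = 0 ⇒ f = (−N·c + √((N·c)² + 4·N·c·H))/2 = (−0.52 + √90272)/2 ≈ 149.97 mm, so f ≈ 150 mm.

150 mm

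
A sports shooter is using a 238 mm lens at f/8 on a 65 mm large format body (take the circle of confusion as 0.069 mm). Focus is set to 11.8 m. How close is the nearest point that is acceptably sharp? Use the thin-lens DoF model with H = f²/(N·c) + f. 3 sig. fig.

10.6 m

Hyperfocal distance H = f²/(N·c) + f = 238²/(8 × 0.069) + 238 = 56644/0.552 + 238 ≈ 102853.9 mm ≈ 102.9 m.
Near limit Dn = s·(H − f)/(H + s − 2f) = 11800 × (102853.9 − 238) / (102853.9 + 11800 − 2 × 238) = 11800 × 102615.9 / 114177.9 ≈ 10605 mm ≈ 10.6 m.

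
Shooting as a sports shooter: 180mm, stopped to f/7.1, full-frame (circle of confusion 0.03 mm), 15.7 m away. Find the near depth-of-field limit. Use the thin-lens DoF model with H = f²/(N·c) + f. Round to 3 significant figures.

14.2 m

Hyperfocal distance H = f²/(N·c) + f = 180²/(7.1 × 0.03) + 180 = 32400/0.213 + 180 ≈ 152292.7 mm ≈ 152.3 m.
Near limit Dn = s·(H − f)/(H + s − 2f) = 15700 × (152292.7 − 180) / (152292.7 + 15700 − 2 × 180) = 15700 × 152112.7 / 167632.7 ≈ 14246 mm ≈ 14.2 m.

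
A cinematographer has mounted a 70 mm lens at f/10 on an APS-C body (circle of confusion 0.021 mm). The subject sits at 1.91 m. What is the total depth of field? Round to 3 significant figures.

Hyperfocal distance H = f²/(N·c) + f = 70²/(10 × 0.021) + 70 = 4900/0.21 + 70 ≈ 23403.3 mm ≈ 23.40 m.
Near limit Dn = s·(H − f)/(H + s − 2f) = 1910 × (23403.3 − 70) / (23403.3 + 1910 − 2 × 70) = 1910 × 23333.3 / 25173.3 ≈ 1770.39 mm.
Far limit Df = s·(H − f)/(H − s) = 1910 × (23403.3 − 70) / (23403.3 − 1910) = 1910 × 23333.3 / 21493.3 ≈ 2073.51 mm.
Depth of field = Df − Dn = 2073.51 − 1770.39 ≈ 303.12 mm.

303 mm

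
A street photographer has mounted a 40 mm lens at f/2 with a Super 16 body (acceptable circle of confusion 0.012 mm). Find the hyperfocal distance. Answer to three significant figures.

66.7 m

Hyperfocal distance H = f²/(N·c) + f = 40²/(2 × 0.012) + 40 = 1600/0.024 + 40 ≈ 66706.7 mm ≈ 66.7 m.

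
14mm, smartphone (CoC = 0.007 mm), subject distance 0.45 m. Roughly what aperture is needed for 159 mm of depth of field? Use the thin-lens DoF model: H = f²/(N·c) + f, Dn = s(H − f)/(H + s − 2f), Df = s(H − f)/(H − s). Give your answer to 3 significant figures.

f/11

Write h = H − f = f²/(N·c). The thin-lens limits are Dn = s·h/(h + (s−f)) and Df = s·h/(h − (s−f)), so DoF = Df − Dn = 2·s·(s−f)·h / (h² − (s−f)²).
That is a quadratic in h: DoF·h² − 2·s·(s−f)·h − DoF·(s−f)² = 0 ⇒ h = (s−f)·(s + √(s² + DoF²)) / DoF = 436 × (450 + √(450² + 159²)) / 159 = 436 × (450 + 477.264) / 159 ≈ 2542.7 mm.
Then N = f²/(c·h) = 14² / (0.007 × 2542.7) = 196 / 17.799 ≈ 11.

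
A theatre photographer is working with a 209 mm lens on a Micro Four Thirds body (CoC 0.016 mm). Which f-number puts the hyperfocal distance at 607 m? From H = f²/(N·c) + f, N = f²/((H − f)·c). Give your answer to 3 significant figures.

Rearrange H = f²/(N·c) + f for N: N = f² / ((H − f)·c).
N = 209² / ((607000 − 209) × 0.016) = 43681 / 9709 ≈ 4.50.

f/4.50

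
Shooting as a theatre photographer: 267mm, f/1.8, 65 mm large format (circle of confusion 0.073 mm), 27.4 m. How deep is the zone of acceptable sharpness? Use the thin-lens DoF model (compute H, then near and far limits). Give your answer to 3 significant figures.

Hyperfocal distance H = f²/(N·c) + f = 267²/(1.8 × 0.073) + 267 = 71289/0.1314 + 267 ≈ 542801.2 mm ≈ 542.8 m.
Near limit Dn = s·(H − f)/(H + s − 2f) = 27400 × (542801.2 − 267) / (542801.2 + 27400 − 2 × 267) = 27400 × 542534.2 / 569667.2 ≈ 26095.0 mm.
Far limit Df = s·(H − f)/(H − s) = 27400 × (542801.2 − 267) / (542801.2 − 27400) = 27400 × 542534.2 / 515401.2 ≈ 28842.5 mm.
Depth of field = Df − Dn = 28842.5 − 26095.0 ≈ 2747.5 mm ≈ 2.75 m.

2.75 m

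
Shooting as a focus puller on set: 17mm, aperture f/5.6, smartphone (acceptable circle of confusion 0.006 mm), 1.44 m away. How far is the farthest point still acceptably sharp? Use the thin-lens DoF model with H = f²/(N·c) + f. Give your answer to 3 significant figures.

1.73 m

Hyperfocal distance H = f²/(N·c) + f = 17²/(5.6 × 0.006) + 17 = 289/0.0336 + 17 ≈ 8618.2 mm ≈ 8.618 m.
Far limit Df = s·(H − f)/(H − s) = 1440 × (8618.2 − 17) / (8618.2 − 1440) = 1440 × 8601.2 / 7178.2 ≈ 1725.5 mm ≈ 1.73 m.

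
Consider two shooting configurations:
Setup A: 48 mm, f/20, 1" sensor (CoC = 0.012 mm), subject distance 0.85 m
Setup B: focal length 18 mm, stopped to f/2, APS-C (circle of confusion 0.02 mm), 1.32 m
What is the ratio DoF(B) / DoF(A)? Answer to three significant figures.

3.05

Setup A: H = 48²/(20×0.012) + 48 ≈ 9648.0 mm; DoF = Df − Dn = 927.48 − 784.46 ≈ 143.02 mm.
Setup B: H = 18²/(2×0.02) + 18 ≈ 8118.0 mm; DoF = Df − Dn = 1572.82 − 1137.20 ≈ 435.62 mm.
Ratio = 435.62 / 143.02 ≈ 3.05.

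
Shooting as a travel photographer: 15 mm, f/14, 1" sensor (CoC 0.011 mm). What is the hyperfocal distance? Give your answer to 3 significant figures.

1.48 m

Hyperfocal distance H = f²/(N·c) + f = 15²/(14 × 0.011) + 15 = 225/0.154 + 15 ≈ 1476.0 mm ≈ 1.48 m.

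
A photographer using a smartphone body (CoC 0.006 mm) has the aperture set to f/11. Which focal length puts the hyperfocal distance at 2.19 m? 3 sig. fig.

From H = f²/(N·c) + f, with f ≪ H: f ≈ √(H·N·c) = √(2190 × 11 × 0.006) = √144.54 ≈ 12.02 mm.
The +f correction barely moves this — solving exactly, f² + N·c·f − N·c·H = 0 ⇒ f = (−N·c + √((N·c)² + 4·N·c·H))/2 = (−0.066 + √578.16)/2 ≈ 11.990 mm, so f ≈ 12.0 mm.

12.0 mm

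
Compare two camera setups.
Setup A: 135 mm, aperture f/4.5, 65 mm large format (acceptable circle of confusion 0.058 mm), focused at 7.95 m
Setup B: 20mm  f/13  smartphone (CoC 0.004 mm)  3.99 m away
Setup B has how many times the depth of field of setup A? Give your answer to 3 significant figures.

Setup A: H = 135²/(4.5×0.058) + 135 ≈ 69962.6 mm; DoF = Df − Dn = 8951.9 − 7149.8 ≈ 1802.1 mm.
Setup B: H = 20²/(13×0.004) + 20 ≈ 7712.3 mm; DoF = Df − Dn = 8245.5 − 2631.8 ≈ 5613.7 mm.
Ratio = 5613.7 / 1802.1 ≈ 3.12.

3.12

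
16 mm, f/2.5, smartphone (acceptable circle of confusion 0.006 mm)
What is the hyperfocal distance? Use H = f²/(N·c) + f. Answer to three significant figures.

17.1 m

Hyperfocal distance H = f²/(N·c) + f = 16²/(2.5 × 0.006) + 16 = 256/0.015 + 16 ≈ 17082.7 mm ≈ 17.1 m.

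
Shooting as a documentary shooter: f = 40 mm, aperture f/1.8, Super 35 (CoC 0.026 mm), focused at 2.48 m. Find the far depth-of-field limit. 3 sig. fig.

2.67 m

Hyperfocal distance H = f²/(N·c) + f = 40²/(1.8 × 0.026) + 40 = 1600/0.0468 + 40 ≈ 34228.0 mm ≈ 34.23 m.
Far limit Df = s·(H − f)/(H − s) = 2480 × (34228.0 − 40) / (34228.0 − 2480) = 2480 × 34188.0 / 31748.0 ≈ 2670.6 mm ≈ 2.67 m.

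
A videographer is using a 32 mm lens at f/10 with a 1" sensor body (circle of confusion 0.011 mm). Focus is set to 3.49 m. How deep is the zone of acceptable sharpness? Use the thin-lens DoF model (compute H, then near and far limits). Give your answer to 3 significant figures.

3.01 m

Hyperfocal distance H = f²/(N·c) + f = 32²/(10 × 0.011) + 32 = 1024/0.11 + 32 ≈ 9341.1 mm ≈ 9.341 m.
Near limit Dn = s·(H − f)/(H + s − 2f) = 3490 × (9341.1 − 32) / (9341.1 + 3490 − 2 × 32) = 3490 × 9309.1 / 12767.1 ≈ 2544.7 mm.
Far limit Df = s·(H − f)/(H − s) = 3490 × (9341.1 − 32) / (9341.1 − 3490) = 3490 × 9309.1 / 5851.1 ≈ 5552.6 mm.
Depth of field = Df − Dn = 5552.6 − 2544.7 ≈ 3007.9 mm ≈ 3.01 m.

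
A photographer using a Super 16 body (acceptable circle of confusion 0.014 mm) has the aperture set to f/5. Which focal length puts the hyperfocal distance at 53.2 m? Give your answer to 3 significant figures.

61.0 mm

From H = f²/(N·c) + f, with f ≪ H: f ≈ √(H·N·c) = √(53200 × 5 × 0.014) = √3724.0 ≈ 61.02 mm.
The +f correction barely moves this — solving exactly, f² + N·c·f − N·c·H = 0 ⇒ f = (−N·c + √((N·c)² + 4·N·c·H))/2 = (−0.07 + √14896)/2 ≈ 60.990 mm, so f ≈ 61.0 mm.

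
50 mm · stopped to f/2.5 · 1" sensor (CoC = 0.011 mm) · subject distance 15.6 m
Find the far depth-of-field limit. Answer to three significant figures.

Hyperfocal distance H = f²/(N·c) + f = 50²/(2.5 × 0.011) + 50 = 2500/0.0275 + 50 ≈ 90959.1 mm ≈ 90.96 m.
Far limit Df = s·(H − f)/(H − s) = 15600 × (90959.1 − 50) / (90959.1 − 15600) = 15600 × 90909.1 / 75359.1 ≈ 18819 mm ≈ 18.8 m.

18.8 m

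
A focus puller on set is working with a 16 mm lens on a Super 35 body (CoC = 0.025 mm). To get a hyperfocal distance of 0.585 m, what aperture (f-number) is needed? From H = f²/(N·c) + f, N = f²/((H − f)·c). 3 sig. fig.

f/18

Rearrange H = f²/(N·c) + f for N: N = f² / ((H − f)·c).
N = 16² / ((585 − 16) × 0.025) = 256 / 14.23 ≈ 18.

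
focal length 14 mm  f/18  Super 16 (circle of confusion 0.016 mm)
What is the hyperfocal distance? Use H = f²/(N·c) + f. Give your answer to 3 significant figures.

Hyperfocal distance H = f²/(N·c) + f = 14²/(18 × 0.016) + 14 = 196/0.288 + 14 ≈ 694.6 mm ≈ 0.695 m.

0.695 m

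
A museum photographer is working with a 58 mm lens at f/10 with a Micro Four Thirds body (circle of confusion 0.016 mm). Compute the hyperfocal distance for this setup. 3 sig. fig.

Hyperfocal distance H = f²/(N·c) + f = 58²/(10 × 0.016) + 58 = 3364/0.16 + 58 ≈ 21083.0 mm ≈ 21.1 m.

21.1 m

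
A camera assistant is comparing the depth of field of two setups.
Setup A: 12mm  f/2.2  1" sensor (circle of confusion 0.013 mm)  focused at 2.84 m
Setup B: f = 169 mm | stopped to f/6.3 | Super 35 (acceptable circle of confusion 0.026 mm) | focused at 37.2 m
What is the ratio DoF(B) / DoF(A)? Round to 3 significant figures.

Setup A: H = 12²/(2.2×0.013) + 12 ≈ 5047.0 mm; DoF = Df − Dn = 6479.2 − 1818.6 ≈ 4660.6 mm.
Setup B: H = 169²/(6.3×0.026) + 169 ≈ 174534.1 mm; DoF = Df − Dn = 47231 − 30684 ≈ 16547 mm.
Ratio = 16547 / 4660.6 ≈ 3.55.

3.55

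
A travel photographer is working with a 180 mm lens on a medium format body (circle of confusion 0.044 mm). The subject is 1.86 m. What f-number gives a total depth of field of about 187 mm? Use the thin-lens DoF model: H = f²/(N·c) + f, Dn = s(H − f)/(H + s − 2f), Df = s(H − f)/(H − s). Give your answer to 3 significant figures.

Write h = H − f = f²/(N·c). The thin-lens limits are Dn = s·h/(h + (s−f)) and Df = s·h/(h − (s−f)), so DoF = Df − Dn = 2·s·(s−f)·h / (h² − (s−f)²).
That is a quadratic in h: DoF·h² − 2·s·(s−f)·h − DoF·(s−f)² = 0 ⇒ h = (s−f)·(s + √(s² + DoF²)) / DoF = 1680 × (1860 + √(1860² + 187²)) / 187 = 1680 × (1860 + 1869.38) / 187 ≈ 33505 mm.
Then N = f²/(c·h) = 180² / (0.044 × 33505) = 32400 / 1474.2 ≈ 22.

f/22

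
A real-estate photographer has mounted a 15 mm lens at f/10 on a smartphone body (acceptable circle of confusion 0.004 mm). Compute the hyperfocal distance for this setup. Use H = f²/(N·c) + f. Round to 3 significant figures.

Hyperfocal distance H = f²/(N·c) + f = 15²/(10 × 0.004) + 15 = 225/0.04 + 15 ≈ 5640.0 mm ≈ 5.64 m.

5.64 m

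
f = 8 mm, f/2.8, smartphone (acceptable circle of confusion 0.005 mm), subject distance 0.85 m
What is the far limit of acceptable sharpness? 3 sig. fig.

Hyperfocal distance H = f²/(N·c) + f = 8²/(2.8 × 0.005) + 8 = 64/0.014 + 8 ≈ 4579.4 mm ≈ 4.579 m.
Far limit Df = s·(H − f)/(H − s) = 850 × (4579.4 − 8) / (4579.4 − 850) = 850 × 4571.4 / 3729.4 ≈ 1041.9 mm ≈ 1.04 m.

1.04 m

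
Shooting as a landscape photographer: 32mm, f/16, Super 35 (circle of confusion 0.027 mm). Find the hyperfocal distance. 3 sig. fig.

Hyperfocal distance H = f²/(N·c) + f = 32²/(16 × 0.027) + 32 = 1024/0.432 + 32 ≈ 2402.4 mm ≈ 2.40 m.

2.40 m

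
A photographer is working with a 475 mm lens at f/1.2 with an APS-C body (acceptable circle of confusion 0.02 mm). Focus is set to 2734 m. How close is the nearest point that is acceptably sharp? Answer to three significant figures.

Hyperfocal distance H = f²/(N·c) + f = 475²/(1.2 × 0.02) + 475 = 225625/0.024 + 475 ≈ 9401516.7 mm ≈ 9402 m.
Near limit Dn = s·(H − f)/(H + s − 2f) = 2734000 × (9401516.7 − 475) / (9401516.7 + 2734000 − 2 × 475) = 2734000 × 9401041.7 / 12134566.7 ≈ 2118118 mm ≈ 2120 m.

2120 m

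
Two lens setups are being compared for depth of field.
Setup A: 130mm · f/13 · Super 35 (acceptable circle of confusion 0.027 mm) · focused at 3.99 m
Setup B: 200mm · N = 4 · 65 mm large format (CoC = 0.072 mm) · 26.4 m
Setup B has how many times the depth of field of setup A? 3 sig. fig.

Setup A: H = 130²/(13×0.027) + 130 ≈ 48278.1 mm; DoF = Df − Dn = 4337.75 − 3693.87 ≈ 643.88 mm.
Setup B: H = 200²/(4×0.072) + 200 ≈ 139088.9 mm; DoF = Df − Dn = 32538 − 22210 ≈ 10328 mm.
Ratio = 10328 / 643.88 ≈ 16.0.

16.0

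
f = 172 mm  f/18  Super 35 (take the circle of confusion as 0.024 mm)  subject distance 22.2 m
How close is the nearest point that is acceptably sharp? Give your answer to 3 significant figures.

Hyperfocal distance H = f²/(N·c) + f = 172²/(18 × 0.024) + 172 = 29584/0.432 + 172 ≈ 68653.5 mm ≈ 68.65 m.
Near limit Dn = s·(H − f)/(H + s − 2f) = 22200 × (68653.5 − 172) / (68653.5 + 22200 − 2 × 172) = 22200 × 68481.5 / 90509.5 ≈ 16797 mm ≈ 16.8 m.

16.8 m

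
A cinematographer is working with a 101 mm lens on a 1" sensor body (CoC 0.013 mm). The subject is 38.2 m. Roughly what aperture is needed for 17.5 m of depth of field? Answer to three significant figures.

Write h = H − f = f²/(N·c). The thin-lens limits are Dn = s·h/(h + (s−f)) and Df = s·h/(h − (s−f)), so DoF = Df − Dn = 2·s·(s−f)·h / (h² − (s−f)²).
That is a quadratic in h: DoF·h² − 2·s·(s−f)·h − DoF·(s−f)² = 0 ⇒ h = (s−f)·(s + √(s² + DoF²)) / DoF = 38099 × (38200 + √(38200² + 17500²)) / 17500 = 38099 × (38200 + 42017.7) / 17500 ≈ 174641 mm.
Then N = f²/(c·h) = 101² / (0.013 × 174641) = 10201 / 2270.3 ≈ 4.49.

f/4.49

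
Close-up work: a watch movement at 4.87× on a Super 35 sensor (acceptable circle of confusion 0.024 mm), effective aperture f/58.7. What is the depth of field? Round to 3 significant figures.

0.119 mm

At magnification m, DoF ≈ 2·N_eff·c/m² = 2 × 58.7 × 0.024 / 4.87² = 2.818 / 23.72 ≈ 0.119 mm.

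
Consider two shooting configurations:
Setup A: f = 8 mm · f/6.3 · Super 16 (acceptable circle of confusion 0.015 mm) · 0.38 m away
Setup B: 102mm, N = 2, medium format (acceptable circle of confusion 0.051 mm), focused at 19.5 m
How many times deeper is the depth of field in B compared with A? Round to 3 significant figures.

12.9

Setup A: H = 8²/(6.3×0.015) + 8 ≈ 685.2 mm; DoF = Df − Dn = 843.10 − 245.28 ≈ 597.82 mm.
Setup B: H = 102²/(2×0.051) + 102 ≈ 102102.0 mm; DoF = Df − Dn = 24079.3 − 16384.1 ≈ 7695.2 mm.
Ratio = 7695.2 / 597.82 ≈ 12.9.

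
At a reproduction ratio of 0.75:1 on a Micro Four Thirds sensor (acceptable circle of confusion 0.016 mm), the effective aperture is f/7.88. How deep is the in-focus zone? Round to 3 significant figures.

At magnification m, DoF ≈ 2·N_eff·c/m² = 2 × 7.88 × 0.016 / 0.75² = 0.2522 / 0.5625 ≈ 0.448 mm.

0.448 mm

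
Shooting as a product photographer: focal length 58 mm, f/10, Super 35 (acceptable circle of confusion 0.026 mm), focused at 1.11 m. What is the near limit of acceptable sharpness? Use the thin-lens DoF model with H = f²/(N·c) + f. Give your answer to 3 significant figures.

Hyperfocal distance H = f²/(N·c) + f = 58²/(10 × 0.026) + 58 = 3364/0.26 + 58 ≈ 12996.5 mm ≈ 13.00 m.
Near limit Dn = s·(H − f)/(H + s − 2f) = 1110 × (12996.5 − 58) / (12996.5 + 1110 − 2 × 58) = 1110 × 12938.5 / 13990.5 ≈ 1026.5 mm ≈ 1.03 m.

1.03 m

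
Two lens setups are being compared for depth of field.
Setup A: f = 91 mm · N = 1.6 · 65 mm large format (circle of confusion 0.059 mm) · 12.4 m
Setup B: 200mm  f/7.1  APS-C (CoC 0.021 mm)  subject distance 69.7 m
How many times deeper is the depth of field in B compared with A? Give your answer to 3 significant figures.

Setup A: H = 91²/(1.6×0.059) + 91 ≈ 87813.5 mm; DoF = Df − Dn = 14423.9 − 10874.2 ≈ 3549.7 mm.
Setup B: H = 200²/(7.1×0.021) + 200 ≈ 268476.3 mm; DoF = Df − Dn = 94070 − 55359 ≈ 38711 mm.
Ratio = 38711 / 3549.7 ≈ 10.9.

10.9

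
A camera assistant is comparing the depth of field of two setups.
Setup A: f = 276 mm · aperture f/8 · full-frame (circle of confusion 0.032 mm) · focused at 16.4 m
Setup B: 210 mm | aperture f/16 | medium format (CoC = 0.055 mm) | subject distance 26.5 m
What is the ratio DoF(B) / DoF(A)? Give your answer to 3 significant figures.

21.5

Setup A: H = 276²/(8×0.032) + 276 ≈ 297838.5 mm; DoF = Df − Dn = 17339.6 − 15557.0 ≈ 1782.6 mm.
Setup B: H = 210²/(16×0.055) + 210 ≈ 50323.6 mm; DoF = Df − Dn = 55743 − 17382 ≈ 38361 mm.
Ratio = 38361 / 1782.6 ≈ 21.5.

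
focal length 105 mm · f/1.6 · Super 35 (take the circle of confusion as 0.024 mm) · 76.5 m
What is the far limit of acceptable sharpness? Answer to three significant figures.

Hyperfocal distance H = f²/(N·c) + f = 105²/(1.6 × 0.024) + 105 = 11025/0.0384 + 105 ≈ 287214.4 mm ≈ 287.2 m.
Far limit Df = s·(H − f)/(H − s) = 76500 × (287214.4 − 105) / (287214.4 − 76500) = 76500 × 287109.4 / 210714.4 ≈ 104235 mm ≈ 104 m.

104 m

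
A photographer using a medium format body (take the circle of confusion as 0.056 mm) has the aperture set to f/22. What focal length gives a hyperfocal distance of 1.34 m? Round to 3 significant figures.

From H = f²/(N·c) + f, with f ≪ H: f ≈ √(H·N·c) = √(1340 × 22 × 0.056) = √1650.9 ≈ 40.63 mm.
Exact: f² + N·c·f − N·c·H = 0 ⇒ f = (−N·c + √((N·c)² + 4·N·c·H))/2 = (−1.232 + √6605.0)/2 ≈ 40.020 mm ≈ 40.0 mm.

40.0 mm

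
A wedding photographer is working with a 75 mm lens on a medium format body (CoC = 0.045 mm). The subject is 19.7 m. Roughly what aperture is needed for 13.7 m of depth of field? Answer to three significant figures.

f/2.00

Write h = H − f = f²/(N·c). The thin-lens limits are Dn = s·h/(h + (s−f)) and Df = s·h/(h − (s−f)), so DoF = Df − Dn = 2·s·(s−f)·h / (h² − (s−f)²).
That is a quadratic in h: DoF·h² − 2·s·(s−f)·h − DoF·(s−f)² = 0 ⇒ h = (s−f)·(s + √(s² + DoF²)) / DoF = 19625 × (19700 + √(19700² + 13700²)) / 13700 = 19625 × (19700 + 23995.4) / 13700 ≈ 62593 mm.
Then N = f²/(c·h) = 75² / (0.045 × 62593) = 5625 / 2816.7 ≈ 2.00.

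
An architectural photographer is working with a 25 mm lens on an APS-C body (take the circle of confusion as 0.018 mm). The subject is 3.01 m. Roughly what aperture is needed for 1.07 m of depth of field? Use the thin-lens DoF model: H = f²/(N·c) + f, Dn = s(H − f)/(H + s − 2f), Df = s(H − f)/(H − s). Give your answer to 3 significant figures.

f/2.01

Write h = H − f = f²/(N·c). The thin-lens limits are Dn = s·h/(h + (s−f)) and Df = s·h/(h − (s−f)), so DoF = Df − Dn = 2·s·(s−f)·h / (h² − (s−f)²).
That is a quadratic in h: DoF·h² − 2·s·(s−f)·h − DoF·(s−f)² = 0 ⇒ h = (s−f)·(s + √(s² + DoF²)) / DoF = 2985 × (3010 + √(3010² + 1070²)) / 1070 = 2985 × (3010 + 3194.53) / 1070 ≈ 17309 mm.
Then N = f²/(c·h) = 25² / (0.018 × 17309) = 625 / 311.56 ≈ 2.01.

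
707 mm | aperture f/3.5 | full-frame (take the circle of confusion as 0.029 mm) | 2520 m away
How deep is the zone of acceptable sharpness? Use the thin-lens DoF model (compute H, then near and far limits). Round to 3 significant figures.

Hyperfocal distance H = f²/(N·c) + f = 707²/(3.5 × 0.029) + 707 = 499849/0.1015 + 707 ≈ 4925327.7 mm ≈ 4925 m.
Near limit Dn = s·(H − f)/(H + s − 2f) = 2520000 × (4925327.7 − 707) / (4925327.7 + 2520000 − 2 × 707) = 2520000 × 4924620.7 / 7443913.7 ≈ 1667140 mm.
Far limit Df = s·(H − f)/(H − s) = 2520000 × (4925327.7 − 707) / (4925327.7 − 2520000) = 2520000 × 4924620.7 / 2405327.7 ≈ 5159399 mm.
Depth of field = Df − Dn = 5159399 − 1667140 ≈ 3492259 mm ≈ 3490 m.

3490 m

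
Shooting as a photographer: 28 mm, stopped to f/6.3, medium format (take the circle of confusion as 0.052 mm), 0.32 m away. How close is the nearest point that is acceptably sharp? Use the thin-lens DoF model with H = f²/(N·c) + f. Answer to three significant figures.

285 mm

Hyperfocal distance H = f²/(N·c) + f = 28²/(6.3 × 0.052) + 28 = 784/0.3276 + 28 ≈ 2421.2 mm ≈ 2.421 m.
Near limit Dn = s·(H − f)/(H + s − 2f) = 320 × (2421.2 − 28) / (2421.2 + 320 − 2 × 28) = 320 × 2393.2 / 2685.2 ≈ 285.20 mm.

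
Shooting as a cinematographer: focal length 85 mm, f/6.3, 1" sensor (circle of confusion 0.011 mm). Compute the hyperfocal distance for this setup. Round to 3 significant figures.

Hyperfocal distance H = f²/(N·c) + f = 85²/(6.3 × 0.011) + 85 = 7225/0.0693 + 85 ≈ 104341.9 mm ≈ 104 m.

104 m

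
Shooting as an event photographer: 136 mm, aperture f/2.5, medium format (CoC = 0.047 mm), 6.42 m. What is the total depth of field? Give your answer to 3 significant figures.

0.513 m

Hyperfocal distance H = f²/(N·c) + f = 136²/(2.5 × 0.047) + 136 = 18496/0.1175 + 136 ≈ 157548.8 mm ≈ 157.5 m.
Near limit Dn = s·(H − f)/(H + s − 2f) = 6420 × (157548.8 − 136) / (157548.8 + 6420 − 2 × 136) = 6420 × 157412.8 / 163696.8 ≈ 6173.55 mm.
Far limit Df = s·(H − f)/(H − s) = 6420 × (157548.8 − 136) / (157548.8 − 6420) = 6420 × 157412.8 / 151128.8 ≈ 6686.95 mm.
Depth of field = Df − Dn = 6686.95 − 6173.55 ≈ 513.40 mm ≈ 0.513 m.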